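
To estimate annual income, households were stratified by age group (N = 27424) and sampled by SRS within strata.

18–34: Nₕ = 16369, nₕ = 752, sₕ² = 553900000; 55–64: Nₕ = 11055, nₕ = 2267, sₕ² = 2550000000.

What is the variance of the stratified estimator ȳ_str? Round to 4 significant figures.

Var(ȳ_str) = Σₕ Wₕ²(1 − fₕ)sₕ²/nₕ with Wₕ = Nₕ/N, N = 27424.
18–34: Wₕ = 0.59688594; term = 0.59688594²·(1 − 0.04594050)·553900000/752 = 250363.89.
55–64: Wₕ = 0.40311406; term = 0.40311406²·(1 − 0.20506558)·2550000000/2267 = 145303.43.
Sum = 395667.32.

395700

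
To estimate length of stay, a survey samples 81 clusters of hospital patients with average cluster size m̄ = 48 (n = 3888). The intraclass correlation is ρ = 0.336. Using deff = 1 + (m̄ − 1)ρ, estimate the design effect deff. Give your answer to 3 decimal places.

16.792

deff = 1 + (48 − 1)·0.336 = 1 + 15.792 = 16.792.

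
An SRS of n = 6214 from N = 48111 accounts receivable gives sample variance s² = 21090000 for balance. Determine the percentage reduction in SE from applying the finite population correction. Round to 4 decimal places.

6.6812

f = n/N = 6214/48111 = 0.12915965.
SE_no-fpc = √(s²/n) = 58.25761; SE_fpc = √((1−f)s²/n) = 54.365319.
Ratio = √(1−f) = 0.93318827. Reduction = 100·(1 − 0.93318827) = 6.6812%.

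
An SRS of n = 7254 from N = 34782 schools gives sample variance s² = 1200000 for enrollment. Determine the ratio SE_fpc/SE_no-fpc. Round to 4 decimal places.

f = n/N = 7254/34782 = 0.20855615.
SE_no-fpc = √(s²/n) = 12.861803; SE_fpc = √((1−f)s²/n) = 11.442262.
Ratio = √(1−f) = 0.88963130.

0.8896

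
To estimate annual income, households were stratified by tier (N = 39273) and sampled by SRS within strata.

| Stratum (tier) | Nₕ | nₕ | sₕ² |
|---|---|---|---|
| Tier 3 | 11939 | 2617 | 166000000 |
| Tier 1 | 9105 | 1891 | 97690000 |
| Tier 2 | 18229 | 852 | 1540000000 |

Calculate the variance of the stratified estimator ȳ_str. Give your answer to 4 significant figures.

Var(ȳ_str) = Σₕ Wₕ²(1 − fₕ)sₕ²/nₕ with Wₕ = Nₕ/N, N = 39273.
Tier 3: Wₕ = 0.30400020; term = 0.30400020²·(1 − 0.21919759)·166000000/2617 = 4577.1301.
Tier 1: Wₕ = 0.23183867; term = 0.23183867²·(1 − 0.20768808)·97690000/1891 = 2200.0194.
Tier 2: Wₕ = 0.46416113; term = 0.46416113²·(1 − 0.04673871)·1540000000/852 = 371219.36.
Sum = 377996.51.

378000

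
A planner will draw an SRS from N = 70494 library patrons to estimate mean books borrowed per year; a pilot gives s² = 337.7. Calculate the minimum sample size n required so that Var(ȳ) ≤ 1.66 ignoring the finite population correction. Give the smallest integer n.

204

Without fpc, n₀ = s²/D = 337.7/1.66 = 203.4337.
Rounding up, n = 204.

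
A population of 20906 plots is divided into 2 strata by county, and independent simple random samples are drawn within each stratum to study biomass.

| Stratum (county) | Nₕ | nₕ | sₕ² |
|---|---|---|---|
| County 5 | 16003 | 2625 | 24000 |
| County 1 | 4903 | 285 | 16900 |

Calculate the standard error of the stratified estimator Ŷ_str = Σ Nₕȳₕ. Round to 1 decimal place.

57445.7

Var(Ŷ_str) = Σₕ Nₕ²(1 − fₕ)sₕ²/nₕ.
County 5: 16003²·(1 − 2625/16003)·24000/2625 = 1.9573772 × 10^9.
County 1: 4903²·(1 − 285/4903)·16900/285 = 1.3426341 × 10^9.
Sum = 3.3000113 × 10^9.
SE = √(3.3000113 × 10^9) = 57445.7.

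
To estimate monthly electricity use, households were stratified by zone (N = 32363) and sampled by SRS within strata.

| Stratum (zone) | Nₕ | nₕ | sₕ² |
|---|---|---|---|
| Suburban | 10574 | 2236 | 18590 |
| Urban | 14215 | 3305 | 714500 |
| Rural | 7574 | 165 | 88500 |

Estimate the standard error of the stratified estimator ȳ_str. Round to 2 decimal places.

Var(ȳ_str) = Σₕ Wₕ²(1 − fₕ)sₕ²/nₕ with Wₕ = Nₕ/N, N = 32363.
Suburban: Wₕ = 0.32673114; term = 0.32673114²·(1 − 0.21146208)·18590/2236 = 0.69986011.
Urban: Wₕ = 0.43923616; term = 0.43923616²·(1 − 0.23250088)·714500/3305 = 32.011412.
Rural: Wₕ = 0.23403269; term = 0.23403269²·(1 − 0.02178505)·88500/165 = 28.737347.
Sum = 61.448619.
SE = √(61.448619) = 7.84.

7.84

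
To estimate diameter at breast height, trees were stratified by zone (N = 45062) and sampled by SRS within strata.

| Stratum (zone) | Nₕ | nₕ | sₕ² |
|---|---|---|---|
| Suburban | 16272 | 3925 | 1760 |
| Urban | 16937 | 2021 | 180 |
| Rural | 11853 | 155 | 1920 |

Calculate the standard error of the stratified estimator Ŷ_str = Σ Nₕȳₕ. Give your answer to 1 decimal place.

Var(Ŷ_str) = Σₕ Nₕ²(1 − fₕ)sₕ²/nₕ.
Suburban: 16272²·(1 − 3925/16272)·1760/3925 = 9.0089752 × 10^7.
Urban: 16937²·(1 − 2021/16937)·180/2021 = 2.2500649 × 10^7.
Rural: 11853²·(1 − 155/11853)·1920/155 = 1.7175502 × 10^9.
Sum = 1.8301406 × 10^9.
SE = √(1.8301406 × 10^9) = 42780.1.

42780.1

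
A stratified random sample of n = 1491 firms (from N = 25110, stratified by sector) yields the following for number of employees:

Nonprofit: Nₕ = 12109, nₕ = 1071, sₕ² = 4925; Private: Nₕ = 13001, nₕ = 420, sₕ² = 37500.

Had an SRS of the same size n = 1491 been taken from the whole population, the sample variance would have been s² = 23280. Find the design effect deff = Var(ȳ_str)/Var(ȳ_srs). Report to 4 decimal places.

1.6435

Var(ȳ_str) = Σ Wₕ²(1−fₕ)sₕ²/nₕ with Wₕ = Nₕ/25110:
  Nonprofit: (12109/25110)²·(1−1071/12109)·4925/1071 = 0.97481456
  Private: (13001/25110)²·(1−420/13001)·37500/420 = 23.162235
  → Var(ȳ_str) = 24.13705.
Var(ȳ_srs) = (1 − 1491/25110)·23280/1491 = 14.686561.
deff = 24.13705 / 14.686561 = 1.6435.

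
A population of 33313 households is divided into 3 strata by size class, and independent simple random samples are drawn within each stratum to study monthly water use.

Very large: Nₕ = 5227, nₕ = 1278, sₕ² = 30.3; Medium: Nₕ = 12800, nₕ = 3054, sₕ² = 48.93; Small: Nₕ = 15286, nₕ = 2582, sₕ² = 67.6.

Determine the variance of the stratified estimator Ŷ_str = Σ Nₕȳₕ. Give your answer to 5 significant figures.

Var(Ŷ_str) = Σₕ Nₕ²(1 − fₕ)sₕ²/nₕ.
Very large: 5227²·(1 − 1278/5227)·30.3/1278 = 489385.85.
Medium: 12800²·(1 − 3054/12800)·48.93/3054 = 1.9986767 × 10^6.
Small: 15286²·(1 − 2582/15286)·67.6/2582 = 5.0842254 × 10^6.
Sum = 7.572288 × 10^6.

7.5723 × 10^6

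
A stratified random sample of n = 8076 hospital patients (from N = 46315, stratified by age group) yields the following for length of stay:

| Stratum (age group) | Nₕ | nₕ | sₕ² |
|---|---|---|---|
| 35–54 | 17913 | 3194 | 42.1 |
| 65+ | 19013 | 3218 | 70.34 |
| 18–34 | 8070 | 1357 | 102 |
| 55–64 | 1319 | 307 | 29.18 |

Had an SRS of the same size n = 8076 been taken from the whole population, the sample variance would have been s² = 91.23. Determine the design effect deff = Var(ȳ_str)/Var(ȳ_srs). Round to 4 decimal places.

Var(ȳ_str) = Σ Wₕ²(1−fₕ)sₕ²/nₕ with Wₕ = Nₕ/46315:
  35–54: (17913/46315)²·(1−3194/17913)·42.1/3194 = 0.0016201323
  65+: (19013/46315)²·(1−3218/19013)·70.34/3218 = 0.0030601539
  18–34: (8070/46315)²·(1−1357/8070)·102/1357 = 0.0018983101
  55–64: (1319/46315)²·(1−307/1319)·29.18/307 = 5.9146477 × 10^-5
  → Var(ȳ_str) = 0.0066377428.
Var(ȳ_srs) = (1 − 8076/46315)·91.23/8076 = 0.0093266617.
deff = 0.0066377428 / 0.0093266617 = 0.7117.

0.7117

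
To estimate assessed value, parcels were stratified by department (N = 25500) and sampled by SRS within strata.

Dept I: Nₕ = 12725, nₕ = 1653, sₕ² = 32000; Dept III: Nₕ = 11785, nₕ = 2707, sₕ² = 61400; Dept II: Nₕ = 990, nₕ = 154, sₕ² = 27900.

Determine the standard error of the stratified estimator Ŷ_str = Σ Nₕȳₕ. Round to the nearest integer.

72829

Var(Ŷ_str) = Σₕ Nₕ²(1 − fₕ)sₕ²/nₕ.
Dept I: 12725²·(1 − 1653/12725)·32000/1653 = 2.7274763 × 10^9.
Dept III: 11785²·(1 − 2707/11785)·61400/2707 = 2.4266094 × 10^9.
Dept II: 990²·(1 − 154/990)·27900/154 = 1.4994257 × 10^8.
Sum = 5.3040283 × 10^9.
SE = √(5.3040283 × 10^9) = 72829.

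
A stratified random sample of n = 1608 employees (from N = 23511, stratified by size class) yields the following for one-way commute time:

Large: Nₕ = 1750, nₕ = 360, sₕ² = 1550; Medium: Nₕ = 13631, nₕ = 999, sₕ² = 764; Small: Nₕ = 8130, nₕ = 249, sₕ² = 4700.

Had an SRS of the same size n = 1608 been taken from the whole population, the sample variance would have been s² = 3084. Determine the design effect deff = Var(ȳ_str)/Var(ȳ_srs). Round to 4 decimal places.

1.3685

Var(ȳ_str) = Σ Wₕ²(1−fₕ)sₕ²/nₕ with Wₕ = Nₕ/23511:
  Large: (1750/23511)²·(1−360/1750)·1550/360 = 0.018946973
  Medium: (13631/23511)²·(1−999/13631)·764/999 = 0.23822399
  Small: (8130/23511)²·(1−249/8130)·4700/249 = 2.1879036
  → Var(ȳ_str) = 2.4450746.
Var(ȳ_srs) = (1 − 1608/23511)·3084/1608 = 1.7867378.
deff = 2.4450746 / 1.7867378 = 1.3685.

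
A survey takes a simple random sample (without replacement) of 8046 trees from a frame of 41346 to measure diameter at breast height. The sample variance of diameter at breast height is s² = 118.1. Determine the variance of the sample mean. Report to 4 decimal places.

Under SRS without replacement, Var(ȳ) = (1 − f)·s²/n with f = n/N = 8046/41346 = 0.19460165.
Var(ȳ) = (1 − 0.19460165)·118.1/8046 = 0.80539835·0.014678101 = 0.011821718.

0.0118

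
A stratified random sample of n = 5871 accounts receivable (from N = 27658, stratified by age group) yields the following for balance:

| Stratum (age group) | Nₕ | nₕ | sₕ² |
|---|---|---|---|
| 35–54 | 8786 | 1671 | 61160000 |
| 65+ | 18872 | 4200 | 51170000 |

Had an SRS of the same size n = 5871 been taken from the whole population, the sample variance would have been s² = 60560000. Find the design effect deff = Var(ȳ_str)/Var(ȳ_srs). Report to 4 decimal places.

Var(ȳ_str) = Σ Wₕ²(1−fₕ)sₕ²/nₕ with Wₕ = Nₕ/27658:
  35–54: (8786/27658)²·(1−1671/8786)·61160000/1671 = 2990.9943
  65+: (18872/27658)²·(1−4200/18872)·51170000/4200 = 4409.9313
  → Var(ȳ_str) = 7400.9256.
Var(ȳ_srs) = (1 − 5871/27658)·60560000/5871 = 8125.5066.
deff = 7400.9256 / 8125.5066 = 0.9108.

0.9108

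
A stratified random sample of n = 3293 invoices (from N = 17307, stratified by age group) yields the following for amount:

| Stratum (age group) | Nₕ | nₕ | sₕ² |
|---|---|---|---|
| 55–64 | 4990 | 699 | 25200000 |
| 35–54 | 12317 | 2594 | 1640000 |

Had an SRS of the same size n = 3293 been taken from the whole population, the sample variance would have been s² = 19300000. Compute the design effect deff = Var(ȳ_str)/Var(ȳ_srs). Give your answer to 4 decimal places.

Var(ȳ_str) = Σ Wₕ²(1−fₕ)sₕ²/nₕ with Wₕ = Nₕ/17307:
  55–64: (4990/17307)²·(1−699/4990)·25200000/699 = 2577.1449
  35–54: (12317/17307)²·(1−2594/12317)·1640000/2594 = 252.77581
  → Var(ȳ_str) = 2829.9207.
Var(ȳ_srs) = (1 − 3293/17307)·19300000/3293 = 4745.7614.
deff = 2829.9207 / 4745.7614 = 0.5963.

0.5963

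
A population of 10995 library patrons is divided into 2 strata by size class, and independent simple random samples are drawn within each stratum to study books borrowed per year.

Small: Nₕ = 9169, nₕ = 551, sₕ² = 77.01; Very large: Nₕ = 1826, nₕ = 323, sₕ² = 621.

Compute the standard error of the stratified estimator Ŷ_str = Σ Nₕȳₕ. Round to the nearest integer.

4040

Var(Ŷ_str) = Σₕ Nₕ²(1 − fₕ)sₕ²/nₕ.
Small: 9169²·(1 − 551/9169)·77.01/551 = 1.1043939 × 10^7.
Very large: 1826²·(1 − 323/1826)·621/323 = 5.2765351 × 10^6.
Sum = 1.6320474 × 10^7.
SE = √(1.6320474 × 10^7) = 4040.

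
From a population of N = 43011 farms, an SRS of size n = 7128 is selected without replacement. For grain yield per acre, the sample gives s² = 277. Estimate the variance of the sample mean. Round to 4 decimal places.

0.0324

Under SRS without replacement, Var(ȳ) = (1 − f)·s²/n with f = n/N = 7128/43011 = 0.16572505.
Var(ȳ) = (1 − 0.16572505)·277/7128 = 0.83427495·0.038860831 = 0.032420618.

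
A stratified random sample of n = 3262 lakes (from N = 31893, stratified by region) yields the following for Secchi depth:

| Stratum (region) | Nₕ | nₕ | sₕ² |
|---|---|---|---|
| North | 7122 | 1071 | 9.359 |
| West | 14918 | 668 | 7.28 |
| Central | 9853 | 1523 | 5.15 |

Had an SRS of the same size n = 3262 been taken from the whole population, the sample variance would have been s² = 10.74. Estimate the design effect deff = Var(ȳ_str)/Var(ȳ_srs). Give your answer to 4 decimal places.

0.9882

Var(ȳ_str) = Σ Wₕ²(1−fₕ)sₕ²/nₕ with Wₕ = Nₕ/31893:
  North: (7122/31893)²·(1−1071/7122)·9.359/1071 = 3.7023575 × 10^-4
  West: (14918/31893)²·(1−668/14918)·7.28/668 = 0.0022776639
  Central: (9853/31893)²·(1−1523/9853)·5.15/1523 = 2.7285384 × 10^-4
  → Var(ȳ_str) = 0.0029207535.
Var(ȳ_srs) = (1 − 3262/31893)·10.74/3262 = 0.0029557076.
deff = 0.0029207535 / 0.0029557076 = 0.9882.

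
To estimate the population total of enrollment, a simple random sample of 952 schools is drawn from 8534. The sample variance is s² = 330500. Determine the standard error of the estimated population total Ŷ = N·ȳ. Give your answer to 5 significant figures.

Var(Ŷ) = N²·Var(ȳ) = N²·(1 − n/N)·s²/n.
f = 952/8534 = 0.11155378; Var(ȳ) = 0.88844622·330500/952 = 308.43642.
Var(Ŷ) = 8534² · 308.43642 = 2.2463164 × 10^10.
SE(Ŷ) = √(2.2463164 × 10^10) = 149880.

149880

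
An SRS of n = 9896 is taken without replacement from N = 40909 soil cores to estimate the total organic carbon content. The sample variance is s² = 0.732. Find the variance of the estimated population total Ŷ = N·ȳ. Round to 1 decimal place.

93845.6

Var(Ŷ) = N²·Var(ȳ) = N²·(1 − n/N)·s²/n.
f = 9896/40909 = 0.24190276; Var(ȳ) = 0.75809724·0.732/9896 = 5.6075907 × 10^-5.
Var(Ŷ) = 40909² · (5.6075907 × 10^-5) = 93845.626.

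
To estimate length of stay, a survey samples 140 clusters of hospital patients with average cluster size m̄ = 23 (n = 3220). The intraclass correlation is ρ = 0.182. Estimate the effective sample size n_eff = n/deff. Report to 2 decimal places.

643.49

deff = 1 + (23 − 1)·0.182 = 1 + 4.004 = 5.004.
n_eff = 3220 / 5.004 = 643.49.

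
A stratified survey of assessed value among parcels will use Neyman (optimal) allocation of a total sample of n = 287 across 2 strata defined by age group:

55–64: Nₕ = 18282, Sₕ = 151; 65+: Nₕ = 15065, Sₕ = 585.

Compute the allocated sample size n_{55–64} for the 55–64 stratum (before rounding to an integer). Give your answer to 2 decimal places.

68.46

Neyman allocation: nₕ = n·NₕSₕ / Σⱼ NⱼSⱼ.
Σ NⱼSⱼ = 18282·151 + 15065·585 = 1.1573607 × 10^7.
n_{55–64} = 287·18282·151 / (1.1573607 × 10^7) = 68.46.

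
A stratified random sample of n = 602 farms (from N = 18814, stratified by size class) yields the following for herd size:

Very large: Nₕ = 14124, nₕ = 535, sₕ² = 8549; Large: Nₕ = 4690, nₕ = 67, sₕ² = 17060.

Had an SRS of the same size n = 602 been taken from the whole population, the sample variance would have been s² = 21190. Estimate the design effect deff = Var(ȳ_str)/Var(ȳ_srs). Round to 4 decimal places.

Var(ȳ_str) = Σ Wₕ²(1−fₕ)sₕ²/nₕ with Wₕ = Nₕ/18814:
  Very large: (14124/18814)²·(1−535/14124)·8549/535 = 8.6645191
  Large: (4690/18814)²·(1−67/4690)·17060/67 = 15.596914
  → Var(ȳ_str) = 24.261433.
Var(ȳ_srs) = (1 − 602/18814)·21190/602 = 34.073047.
deff = 24.261433 / 34.073047 = 0.7120.

0.7120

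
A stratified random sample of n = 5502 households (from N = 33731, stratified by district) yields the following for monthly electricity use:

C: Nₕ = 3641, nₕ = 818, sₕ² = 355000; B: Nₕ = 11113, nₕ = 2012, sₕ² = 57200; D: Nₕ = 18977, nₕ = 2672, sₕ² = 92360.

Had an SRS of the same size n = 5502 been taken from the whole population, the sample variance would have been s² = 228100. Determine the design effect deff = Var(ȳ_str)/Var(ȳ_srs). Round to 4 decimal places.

0.4568

Var(ȳ_str) = Σ Wₕ²(1−fₕ)sₕ²/nₕ with Wₕ = Nₕ/33731:
  C: (3641/33731)²·(1−818/3641)·355000/818 = 3.9205606
  B: (11113/33731)²·(1−2012/11113)·57200/2012 = 2.5271443
  D: (18977/33731)²·(1−2672/18977)·92360/2672 = 9.4002066
  → Var(ȳ_str) = 15.847912.
Var(ȳ_srs) = (1 − 5502/33731)·228100/5502 = 34.695326.
deff = 15.847912 / 34.695326 = 0.4568.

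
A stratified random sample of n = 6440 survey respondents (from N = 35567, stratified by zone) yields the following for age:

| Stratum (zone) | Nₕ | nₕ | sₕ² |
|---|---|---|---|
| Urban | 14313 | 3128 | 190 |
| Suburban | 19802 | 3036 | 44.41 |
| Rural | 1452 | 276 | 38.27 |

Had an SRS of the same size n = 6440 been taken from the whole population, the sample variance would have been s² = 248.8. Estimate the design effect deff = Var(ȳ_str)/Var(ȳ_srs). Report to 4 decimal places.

0.3702

Var(ȳ_str) = Σ Wₕ²(1−fₕ)sₕ²/nₕ with Wₕ = Nₕ/35567:
  Urban: (14313/35567)²·(1−3128/14313)·190/3128 = 0.0076870383
  Suburban: (19802/35567)²·(1−3036/19802)·44.41/3036 = 0.0038390437
  Rural: (1452/35567)²·(1−276/1452)·38.27/276 = 1.8716681 × 10^-4
  → Var(ȳ_str) = 0.011713249.
Var(ȳ_srs) = (1 − 6440/35567)·248.8/6440 = 0.031638292.
deff = 0.011713249 / 0.031638292 = 0.3702.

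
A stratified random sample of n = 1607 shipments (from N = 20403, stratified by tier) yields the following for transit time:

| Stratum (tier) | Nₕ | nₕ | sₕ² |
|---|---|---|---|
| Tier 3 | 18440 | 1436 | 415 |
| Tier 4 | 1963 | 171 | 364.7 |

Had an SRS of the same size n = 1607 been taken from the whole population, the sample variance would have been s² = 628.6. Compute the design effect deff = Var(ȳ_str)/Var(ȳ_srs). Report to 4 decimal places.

0.6541

Var(ȳ_str) = Σ Wₕ²(1−fₕ)sₕ²/nₕ with Wₕ = Nₕ/20403:
  Tier 3: (18440/20403)²·(1−1436/18440)·415/1436 = 0.21767954
  Tier 4: (1963/20403)²·(1−171/1963)·364.7/171 = 0.018022287
  → Var(ȳ_str) = 0.23570183.
Var(ȳ_srs) = (1 − 1607/20403)·628.6/1607 = 0.36035446.
deff = 0.23570183 / 0.36035446 = 0.6541.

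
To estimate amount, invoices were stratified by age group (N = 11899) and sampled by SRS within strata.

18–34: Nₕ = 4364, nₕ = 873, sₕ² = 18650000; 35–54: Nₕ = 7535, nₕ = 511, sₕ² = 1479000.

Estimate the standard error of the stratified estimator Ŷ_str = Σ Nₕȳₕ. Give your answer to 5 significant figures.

Var(Ŷ_str) = Σₕ Nₕ²(1 − fₕ)sₕ²/nₕ.
18–34: 4364²·(1 − 873/4364)·18650000/873 = 3.2546117 × 10^11.
35–54: 7535²·(1 − 511/7535)·1479000/511 = 1.5318457 × 10^11.
Sum = 4.7864574 × 10^11.
SE = √(4.7864574 × 10^11) = 691840.

691840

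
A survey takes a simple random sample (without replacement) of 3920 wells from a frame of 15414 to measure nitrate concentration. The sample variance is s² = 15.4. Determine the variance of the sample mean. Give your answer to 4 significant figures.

0.002929

Under SRS without replacement, Var(ȳ) = (1 − f)·s²/n with f = n/N = 3920/15414 = 0.25431426.
Var(ȳ) = (1 − 0.25431426)·15.4/3920 = 0.74568574·0.0039285714 = 0.0029294797.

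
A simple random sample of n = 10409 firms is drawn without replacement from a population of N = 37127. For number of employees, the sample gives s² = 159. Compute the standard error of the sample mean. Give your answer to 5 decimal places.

0.10485

Under SRS without replacement, Var(ȳ) = (1 − f)·s²/n with f = n/N = 10409/37127 = 0.28036200.
Var(ȳ) = (1 − 0.28036200)·159/10409 = 0.71963800·0.015275243 = 0.010992645.
SE(ȳ) = √(0.010992645) = 0.10485.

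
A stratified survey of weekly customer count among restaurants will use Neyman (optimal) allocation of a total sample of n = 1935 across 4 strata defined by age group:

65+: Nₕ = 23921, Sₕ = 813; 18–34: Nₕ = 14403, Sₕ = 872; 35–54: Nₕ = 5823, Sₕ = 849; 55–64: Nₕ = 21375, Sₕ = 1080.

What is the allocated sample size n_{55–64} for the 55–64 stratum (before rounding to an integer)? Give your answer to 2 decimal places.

Neyman allocation: nₕ = n·NₕSₕ / Σⱼ NⱼSⱼ.
Σ NⱼSⱼ = 23921·813 + 14403·872 + 5823·849 + 21375·1080 = 6.0035916 × 10^7.
n_{55–64} = 1935·21375·1080 / (6.0035916 × 10^7) = 744.05.

744.05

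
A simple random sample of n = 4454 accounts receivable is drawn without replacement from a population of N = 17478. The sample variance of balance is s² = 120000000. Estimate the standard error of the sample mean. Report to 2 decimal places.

Under SRS without replacement, Var(ȳ) = (1 − f)·s²/n with f = n/N = 4454/17478 = 0.25483465.
Var(ȳ) = (1 − 0.25483465)·120000000/4454 = 0.74516535·26942.075 = 20076.3.
SE(ȳ) = √(20076.3) = 141.69.

141.69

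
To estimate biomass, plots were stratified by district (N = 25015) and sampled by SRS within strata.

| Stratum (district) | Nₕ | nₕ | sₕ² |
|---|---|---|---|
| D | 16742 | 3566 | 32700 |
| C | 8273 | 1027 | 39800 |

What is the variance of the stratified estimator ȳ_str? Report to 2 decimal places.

6.95

Var(ȳ_str) = Σₕ Wₕ²(1 − fₕ)sₕ²/nₕ with Wₕ = Nₕ/N, N = 25015.
D: Wₕ = 0.66927843; term = 0.66927843²·(1 − 0.21299725)·32700/3566 = 3.2326324.
C: Wₕ = 0.33072157; term = 0.33072157²·(1 − 0.12413876)·39800/1027 = 3.7125556.
Sum = 6.945188.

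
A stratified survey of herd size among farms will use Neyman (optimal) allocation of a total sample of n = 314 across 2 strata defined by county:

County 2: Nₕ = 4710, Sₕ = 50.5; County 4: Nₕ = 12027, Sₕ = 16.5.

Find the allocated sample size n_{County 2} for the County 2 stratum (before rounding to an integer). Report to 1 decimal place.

Neyman allocation: nₕ = n·NₕSₕ / Σⱼ NⱼSⱼ.
Σ NⱼSⱼ = 4710·50.5 + 12027·16.5 = 436300.5.
n_{County 2} = 314·4710·50.5 / 436300.5 = 171.2.

171.2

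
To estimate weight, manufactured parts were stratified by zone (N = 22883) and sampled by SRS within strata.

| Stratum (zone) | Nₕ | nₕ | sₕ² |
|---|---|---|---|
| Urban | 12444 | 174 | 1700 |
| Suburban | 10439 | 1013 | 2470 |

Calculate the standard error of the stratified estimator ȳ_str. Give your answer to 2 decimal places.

Var(ȳ_str) = Σₕ Wₕ²(1 − fₕ)sₕ²/nₕ with Wₕ = Nₕ/N, N = 22883.
Urban: Wₕ = 0.54380982; term = 0.54380982²·(1 − 0.01398264)·1700/174 = 2.8489073.
Suburban: Wₕ = 0.45619018; term = 0.45619018²·(1 − 0.09703995)·2470/1013 = 0.45819244.
Sum = 3.3070997.
SE = √(3.3070997) = 1.82.

1.82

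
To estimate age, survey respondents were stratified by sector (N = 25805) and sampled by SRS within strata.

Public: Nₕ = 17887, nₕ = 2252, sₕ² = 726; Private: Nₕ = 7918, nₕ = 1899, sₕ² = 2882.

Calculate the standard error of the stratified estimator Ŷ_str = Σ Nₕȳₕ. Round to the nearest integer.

Var(Ŷ_str) = Σₕ Nₕ²(1 − fₕ)sₕ²/nₕ.
Public: 17887²·(1 − 2252/17887)·726/2252 = 9.0157867 × 10^7.
Private: 7918²·(1 − 1899/7918)·2882/1899 = 7.2328399 × 10^7.
Sum = 1.6248627 × 10^8.
SE = √(1.6248627 × 10^8) = 12747.

12747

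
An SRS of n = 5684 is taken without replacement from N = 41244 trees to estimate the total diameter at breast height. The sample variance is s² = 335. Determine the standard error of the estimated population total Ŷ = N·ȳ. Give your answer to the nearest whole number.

9297

Var(Ŷ) = N²·Var(ȳ) = N²·(1 − n/N)·s²/n.
f = 5684/41244 = 0.13781399; Var(ȳ) = 0.86218601·335/5684 = 0.050814974.
Var(Ŷ) = 41244² · 0.050814974 = 8.6439703 × 10^7.
SE(Ŷ) = √(8.6439703 × 10^7) = 9297.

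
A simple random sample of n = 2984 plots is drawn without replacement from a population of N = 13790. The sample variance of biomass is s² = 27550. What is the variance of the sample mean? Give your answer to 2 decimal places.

7.23

Under SRS without replacement, Var(ȳ) = (1 − f)·s²/n with f = n/N = 2984/13790 = 0.21638869.
Var(ȳ) = (1 − 0.21638869)·27550/2984 = 0.78361131·9.2325737 = 7.2347492.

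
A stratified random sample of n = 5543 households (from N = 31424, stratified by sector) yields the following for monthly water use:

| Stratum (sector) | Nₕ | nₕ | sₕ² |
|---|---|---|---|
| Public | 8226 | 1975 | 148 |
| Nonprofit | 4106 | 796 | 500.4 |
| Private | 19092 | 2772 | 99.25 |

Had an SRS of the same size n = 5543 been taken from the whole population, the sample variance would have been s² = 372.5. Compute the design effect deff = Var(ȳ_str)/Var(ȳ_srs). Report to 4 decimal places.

Var(ȳ_str) = Σ Wₕ²(1−fₕ)sₕ²/nₕ with Wₕ = Nₕ/31424:
  Public: (8226/31424)²·(1−1975/8226)·148/1975 = 0.0039022033
  Nonprofit: (4106/31424)²·(1−796/4106)·500.4/796 = 0.0086522337
  Private: (19092/31424)²·(1−2772/19092)·99.25/2772 = 0.011297593
  → Var(ȳ_str) = 0.02385203.
Var(ȳ_srs) = (1 − 5543/31424)·372.5/5543 = 0.055347879.
deff = 0.02385203 / 0.055347879 = 0.4309.

0.4309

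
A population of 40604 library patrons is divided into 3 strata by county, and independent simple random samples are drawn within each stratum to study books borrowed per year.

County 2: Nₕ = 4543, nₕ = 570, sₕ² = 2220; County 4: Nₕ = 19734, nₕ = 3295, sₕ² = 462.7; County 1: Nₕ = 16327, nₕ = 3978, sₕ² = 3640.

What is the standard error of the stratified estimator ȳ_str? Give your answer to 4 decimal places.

0.4268

Var(ȳ_str) = Σₕ Wₕ²(1 − fₕ)sₕ²/nₕ with Wₕ = Nₕ/N, N = 40604.
County 2: Wₕ = 0.11188553; term = 0.11188553²·(1 − 0.12546775)·2220/570 = 0.042638487.
County 4: Wₕ = 0.48601123; term = 0.48601123²·(1 − 0.16697071)·462.7/3295 = 0.027631023.
County 1: Wₕ = 0.40210324; term = 0.40210324²·(1 − 0.24364550)·3640/3978 = 0.11190182.
Sum = 0.18217133.
SE = √(0.18217133) = 0.4268.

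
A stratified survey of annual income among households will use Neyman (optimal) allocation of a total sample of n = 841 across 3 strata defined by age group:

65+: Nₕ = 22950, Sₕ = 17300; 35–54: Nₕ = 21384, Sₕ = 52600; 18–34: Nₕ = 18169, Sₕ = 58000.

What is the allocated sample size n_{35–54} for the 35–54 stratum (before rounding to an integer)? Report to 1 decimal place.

367.3

Neyman allocation: nₕ = n·NₕSₕ / Σⱼ NⱼSⱼ.
Σ NⱼSⱼ = 22950·17300 + 21384·52600 + 18169·58000 = 2.5756354 × 10^9.
n_{35–54} = 841·21384·52600 / (2.5756354 × 10^9) = 367.3.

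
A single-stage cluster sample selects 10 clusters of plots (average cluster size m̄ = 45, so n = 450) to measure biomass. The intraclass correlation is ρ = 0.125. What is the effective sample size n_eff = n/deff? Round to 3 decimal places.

deff = 1 + (45 − 1)·0.125 = 1 + 5.5 = 6.5.
n_eff = 450 / 6.5 = 69.231.

69.231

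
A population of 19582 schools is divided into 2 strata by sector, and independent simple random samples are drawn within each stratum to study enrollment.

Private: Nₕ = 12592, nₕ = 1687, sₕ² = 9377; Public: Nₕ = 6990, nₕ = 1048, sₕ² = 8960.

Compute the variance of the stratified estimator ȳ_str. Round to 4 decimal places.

Var(ȳ_str) = Σₕ Wₕ²(1 − fₕ)sₕ²/nₕ with Wₕ = Nₕ/N, N = 19582.
Private: Wₕ = 0.64303953; term = 0.64303953²·(1 − 0.13397395)·9377/1687 = 1.9904677.
Public: Wₕ = 0.35696047; term = 0.35696047²·(1 − 0.14992847)·8960/1048 = 0.9260671.
Sum = 2.9165348.

2.9165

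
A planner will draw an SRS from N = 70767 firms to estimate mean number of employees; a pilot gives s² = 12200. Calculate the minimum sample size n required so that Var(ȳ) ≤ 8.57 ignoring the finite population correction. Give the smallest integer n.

1424

Without fpc, n₀ = s²/D = 12200/8.57 = 1423.5706.
Rounding up, n = 1424.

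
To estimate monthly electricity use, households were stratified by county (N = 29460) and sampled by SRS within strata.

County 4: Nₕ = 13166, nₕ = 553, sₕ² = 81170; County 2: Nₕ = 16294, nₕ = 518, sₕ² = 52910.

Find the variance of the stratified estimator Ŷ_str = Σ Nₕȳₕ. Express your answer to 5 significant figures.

Var(Ŷ_str) = Σₕ Nₕ²(1 − fₕ)sₕ²/nₕ.
County 4: 13166²·(1 − 553/13166)·81170/553 = 2.437489 × 10^10.
County 2: 16294²·(1 − 518/16294)·52910/518 = 2.6256245 × 10^10.
Sum = 5.0631135 × 10^10.

5.0631 × 10^10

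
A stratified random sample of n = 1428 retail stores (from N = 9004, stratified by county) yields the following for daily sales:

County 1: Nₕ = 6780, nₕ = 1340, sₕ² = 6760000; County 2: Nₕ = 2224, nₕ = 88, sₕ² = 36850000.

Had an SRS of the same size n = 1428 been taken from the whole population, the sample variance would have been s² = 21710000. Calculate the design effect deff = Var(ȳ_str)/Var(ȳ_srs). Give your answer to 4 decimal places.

2.0976

Var(ȳ_str) = Σ Wₕ²(1−fₕ)sₕ²/nₕ with Wₕ = Nₕ/9004:
  County 1: (6780/9004)²·(1−1340/6780)·6760000/1340 = 2295.0889
  County 2: (2224/9004)²·(1−88/2224)·36850000/88 = 24536.91
  → Var(ȳ_str) = 26831.999.
Var(ȳ_srs) = (1 − 1428/9004)·21710000/1428 = 12791.931.
deff = 26831.999 / 12791.931 = 2.0976.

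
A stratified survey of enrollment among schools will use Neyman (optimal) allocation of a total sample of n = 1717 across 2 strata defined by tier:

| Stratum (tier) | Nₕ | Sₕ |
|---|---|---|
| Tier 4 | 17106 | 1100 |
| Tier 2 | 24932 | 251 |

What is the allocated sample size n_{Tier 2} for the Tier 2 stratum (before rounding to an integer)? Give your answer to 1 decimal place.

Neyman allocation: nₕ = n·NₕSₕ / Σⱼ NⱼSⱼ.
Σ NⱼSⱼ = 17106·1100 + 24932·251 = 2.5074532 × 10^7.
n_{Tier 2} = 1717·24932·251 / (2.5074532 × 10^7) = 428.5.

428.5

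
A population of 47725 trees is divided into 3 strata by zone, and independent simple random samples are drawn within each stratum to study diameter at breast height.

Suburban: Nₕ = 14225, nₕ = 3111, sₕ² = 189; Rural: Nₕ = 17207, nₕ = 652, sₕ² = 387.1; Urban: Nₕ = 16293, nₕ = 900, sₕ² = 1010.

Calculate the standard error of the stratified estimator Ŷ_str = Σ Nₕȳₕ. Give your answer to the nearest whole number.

Var(Ŷ_str) = Σₕ Nₕ²(1 − fₕ)sₕ²/nₕ.
Suburban: 14225²·(1 − 3111/14225)·189/3111 = 9.6047145 × 10^6.
Rural: 17207²·(1 − 652/17207)·387.1/652 = 1.6912582 × 10^8.
Urban: 16293²·(1 − 900/16293)·1010/900 = 2.8145126 × 10^8.
Sum = 4.6018179 × 10^8.
SE = √(4.6018179 × 10^8) = 21452.

21452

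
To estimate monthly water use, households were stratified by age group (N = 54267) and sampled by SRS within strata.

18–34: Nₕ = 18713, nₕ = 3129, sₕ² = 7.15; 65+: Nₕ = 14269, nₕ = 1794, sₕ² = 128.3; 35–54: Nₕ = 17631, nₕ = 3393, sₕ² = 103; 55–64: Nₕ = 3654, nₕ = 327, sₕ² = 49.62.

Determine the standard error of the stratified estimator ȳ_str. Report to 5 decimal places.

0.08811

Var(ȳ_str) = Σₕ Wₕ²(1 − fₕ)sₕ²/nₕ with Wₕ = Nₕ/N, N = 54267.
18–34: Wₕ = 0.34483203; term = 0.34483203²·(1 − 0.16720996)·7.15/3129 = 2.2628263 × 10^-4.
65+: Wₕ = 0.26294065; term = 0.26294065²·(1 − 0.12572710)·128.3/1794 = 0.0043228153.
35–54: Wₕ = 0.32489358; term = 0.32489358²·(1 − 0.19244513)·103/3393 = 0.0025876627.
55–64: Wₕ = 0.06733374; term = 0.06733374²·(1 − 0.08949097)·49.62/327 = 6.2641006 × 10^-4.
Sum = 0.0077631707.
SE = √(0.0077631707) = 0.08811.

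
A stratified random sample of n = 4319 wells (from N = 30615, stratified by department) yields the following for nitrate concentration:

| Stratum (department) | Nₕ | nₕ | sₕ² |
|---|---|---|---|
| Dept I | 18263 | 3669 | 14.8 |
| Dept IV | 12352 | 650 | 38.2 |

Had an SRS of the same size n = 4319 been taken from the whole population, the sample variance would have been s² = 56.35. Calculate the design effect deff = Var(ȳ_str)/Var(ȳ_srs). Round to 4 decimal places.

0.9111

Var(ȳ_str) = Σ Wₕ²(1−fₕ)sₕ²/nₕ with Wₕ = Nₕ/30615:
  Dept I: (18263/30615)²·(1−3669/18263)·14.8/3669 = 0.0011470753
  Dept IV: (12352/30615)²·(1−650/12352)·38.2/650 = 0.0090631435
  → Var(ȳ_str) = 0.010210219.
Var(ȳ_srs) = (1 − 4319/30615)·56.35/4319 = 0.011206401.
deff = 0.010210219 / 0.011206401 = 0.9111.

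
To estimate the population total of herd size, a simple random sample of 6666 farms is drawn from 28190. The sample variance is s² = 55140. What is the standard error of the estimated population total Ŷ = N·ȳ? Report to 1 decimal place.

Var(Ŷ) = N²·Var(ȳ) = N²·(1 − n/N)·s²/n.
f = 6666/28190 = 0.23646683; Var(ȳ) = 0.76353317·55140/6666 = 6.3158144.
Var(Ŷ) = 28190² · 6.3158144 = 5.0190268 × 10^9.
SE(Ŷ) = √(5.0190268 × 10^9) = 70845.1.

70845.1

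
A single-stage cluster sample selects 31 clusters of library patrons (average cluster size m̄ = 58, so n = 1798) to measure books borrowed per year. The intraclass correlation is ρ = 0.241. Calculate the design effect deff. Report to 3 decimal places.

14.737

deff = 1 + (58 − 1)·0.241 = 1 + 13.737 = 14.737.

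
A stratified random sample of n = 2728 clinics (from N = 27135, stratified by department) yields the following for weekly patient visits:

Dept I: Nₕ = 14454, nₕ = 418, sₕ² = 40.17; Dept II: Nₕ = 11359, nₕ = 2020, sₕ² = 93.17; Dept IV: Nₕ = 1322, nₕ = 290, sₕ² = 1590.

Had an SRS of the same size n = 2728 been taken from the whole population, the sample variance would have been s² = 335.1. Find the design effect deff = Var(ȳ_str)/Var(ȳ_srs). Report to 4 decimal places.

0.3917

Var(ȳ_str) = Σ Wₕ²(1−fₕ)sₕ²/nₕ with Wₕ = Nₕ/27135:
  Dept I: (14454/27135)²·(1−418/14454)·40.17/418 = 0.02647874
  Dept II: (11359/27135)²·(1−2020/11359)·93.17/2020 = 0.0066451616
  Dept IV: (1322/27135)²·(1−290/1322)·1590/290 = 0.010158992
  → Var(ȳ_str) = 0.043282894.
Var(ȳ_srs) = (1 − 2728/27135)·335.1/2728 = 0.11048788.
deff = 0.043282894 / 0.11048788 = 0.3917.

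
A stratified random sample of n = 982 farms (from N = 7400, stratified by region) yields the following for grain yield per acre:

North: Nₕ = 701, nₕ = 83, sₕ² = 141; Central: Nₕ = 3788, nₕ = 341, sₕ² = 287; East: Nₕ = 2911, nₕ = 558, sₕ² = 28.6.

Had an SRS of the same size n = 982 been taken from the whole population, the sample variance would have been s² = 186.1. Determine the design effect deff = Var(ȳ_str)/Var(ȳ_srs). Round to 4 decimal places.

Var(ȳ_str) = Σ Wₕ²(1−fₕ)sₕ²/nₕ with Wₕ = Nₕ/7400:
  North: (701/7400)²·(1−83/701)·141/83 = 0.01343953
  Central: (3788/7400)²·(1−341/3788)·287/341 = 0.20068519
  East: (2911/7400)²·(1−558/2911)·28.6/558 = 0.0064110997
  → Var(ȳ_str) = 0.22053582.
Var(ȳ_srs) = (1 − 982/7400)·186.1/982 = 0.16436255.
deff = 0.22053582 / 0.16436255 = 1.3418.

1.3418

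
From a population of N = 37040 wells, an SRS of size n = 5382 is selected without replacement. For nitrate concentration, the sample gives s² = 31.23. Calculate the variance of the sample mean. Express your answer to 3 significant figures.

0.00496

Under SRS without replacement, Var(ȳ) = (1 − f)·s²/n with f = n/N = 5382/37040 = 0.14530238.
Var(ȳ) = (1 − 0.14530238)·31.23/5382 = 0.85469762·0.0058026756 = 0.004959533.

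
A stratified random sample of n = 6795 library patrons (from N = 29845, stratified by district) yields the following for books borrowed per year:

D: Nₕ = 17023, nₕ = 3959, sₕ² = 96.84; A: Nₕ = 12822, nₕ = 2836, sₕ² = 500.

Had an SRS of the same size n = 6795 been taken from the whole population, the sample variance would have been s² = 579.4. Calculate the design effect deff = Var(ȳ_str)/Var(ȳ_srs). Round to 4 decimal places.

Var(ȳ_str) = Σ Wₕ²(1−fₕ)sₕ²/nₕ with Wₕ = Nₕ/29845:
  D: (17023/29845)²·(1−3959/17023)·96.84/3959 = 0.0061071471
  A: (12822/29845)²·(1−2836/12822)·500/2836 = 0.025343579
  → Var(ȳ_str) = 0.031450726.
Var(ȳ_srs) = (1 − 6795/29845)·579.4/6795 = 0.065854943.
deff = 0.031450726 / 0.065854943 = 0.4776.

0.4776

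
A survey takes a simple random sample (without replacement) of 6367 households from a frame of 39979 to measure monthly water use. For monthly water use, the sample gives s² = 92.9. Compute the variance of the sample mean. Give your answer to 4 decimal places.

Under SRS without replacement, Var(ȳ) = (1 − f)·s²/n with f = n/N = 6367/39979 = 0.15925861.
Var(ȳ) = (1 − 0.15925861)·92.9/6367 = 0.84074139·0.014590859 = 0.012267139.

0.0123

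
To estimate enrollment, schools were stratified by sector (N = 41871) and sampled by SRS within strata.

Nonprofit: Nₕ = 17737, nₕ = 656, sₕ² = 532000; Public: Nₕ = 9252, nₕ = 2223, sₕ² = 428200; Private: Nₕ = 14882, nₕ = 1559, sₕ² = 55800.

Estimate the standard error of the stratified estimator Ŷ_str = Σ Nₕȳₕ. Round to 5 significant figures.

Var(Ŷ_str) = Σₕ Nₕ²(1 − fₕ)sₕ²/nₕ.
Nonprofit: 17737²·(1 − 656/17737)·532000/656 = 2.4569779 × 10^11.
Public: 9252²·(1 − 2223/9252)·428200/2223 = 1.2526691 × 10^10.
Private: 14882²·(1 − 1559/14882)·55800/1559 = 7.0966177 × 10^9.
Sum = 2.653211 × 10^11.
SE = √(2.653211 × 10^11) = 515090.

515090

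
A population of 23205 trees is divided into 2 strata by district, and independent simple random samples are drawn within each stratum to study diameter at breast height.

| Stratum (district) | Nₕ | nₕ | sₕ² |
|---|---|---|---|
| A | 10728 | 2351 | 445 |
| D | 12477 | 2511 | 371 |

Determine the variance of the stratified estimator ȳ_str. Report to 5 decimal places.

0.06571

Var(ȳ_str) = Σₕ Wₕ²(1 − fₕ)sₕ²/nₕ with Wₕ = Nₕ/N, N = 23205.
A: Wₕ = 0.46231416; term = 0.46231416²·(1 − 0.21914616)·445/2351 = 0.031590138.
D: Wₕ = 0.53768584; term = 0.53768584²·(1 − 0.20125030)·371/2511 = 0.034118907.
Sum = 0.065709045.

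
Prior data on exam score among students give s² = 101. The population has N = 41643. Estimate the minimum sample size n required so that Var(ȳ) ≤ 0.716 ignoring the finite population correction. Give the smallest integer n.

142

Without fpc, n₀ = s²/D = 101/0.716 = 141.0615.
Rounding up, n = 142.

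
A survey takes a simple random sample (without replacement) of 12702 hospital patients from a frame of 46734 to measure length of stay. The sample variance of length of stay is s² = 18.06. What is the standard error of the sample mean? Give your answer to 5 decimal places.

0.03218

Under SRS without replacement, Var(ȳ) = (1 − f)·s²/n with f = n/N = 12702/46734 = 0.27179356.
Var(ȳ) = (1 − 0.27179356)·18.06/12702 = 0.72820644·0.0014218233 = 0.0010353809.
SE(ȳ) = √(0.0010353809) = 0.03218.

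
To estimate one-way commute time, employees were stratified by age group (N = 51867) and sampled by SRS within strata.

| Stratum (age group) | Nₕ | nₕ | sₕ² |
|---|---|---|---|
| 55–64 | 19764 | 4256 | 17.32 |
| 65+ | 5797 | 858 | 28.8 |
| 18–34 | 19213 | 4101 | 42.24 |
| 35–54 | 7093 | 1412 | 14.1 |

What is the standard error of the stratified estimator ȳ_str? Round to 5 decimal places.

0.04563

Var(ȳ_str) = Σₕ Wₕ²(1 − fₕ)sₕ²/nₕ with Wₕ = Nₕ/N, N = 51867.
55–64: Wₕ = 0.38105154; term = 0.38105154²·(1 − 0.21534102)·17.32/4256 = 4.6365468 × 10^-4.
65+: Wₕ = 0.11176663; term = 0.11176663²·(1 − 0.14800759)·28.8/858 = 3.5724427 × 10^-4.
18–34: Wₕ = 0.37042821; term = 0.37042821²·(1 − 0.21344923)·42.24/4101 = 0.0011116524.
35–54: Wₕ = 0.13675362; term = 0.13675362²·(1 − 0.19906951)·14.1/1412 = 1.4957428 × 10^-4.
Sum = 0.0020821256.
SE = √(0.0020821256) = 0.04563.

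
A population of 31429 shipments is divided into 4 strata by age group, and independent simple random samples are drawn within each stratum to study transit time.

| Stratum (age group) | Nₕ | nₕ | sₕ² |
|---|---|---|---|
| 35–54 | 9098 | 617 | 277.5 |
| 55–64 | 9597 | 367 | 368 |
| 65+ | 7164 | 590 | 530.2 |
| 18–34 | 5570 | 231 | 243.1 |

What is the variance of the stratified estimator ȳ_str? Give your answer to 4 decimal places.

0.1996

Var(ȳ_str) = Σₕ Wₕ²(1 − fₕ)sₕ²/nₕ with Wₕ = Nₕ/N, N = 31429.
35–54: Wₕ = 0.28947787; term = 0.28947787²·(1 − 0.06781710)·277.5/617 = 0.035132552.
55–64: Wₕ = 0.30535493; term = 0.30535493²·(1 − 0.03824112)·368/367 = 0.089920316.
65+: Wₕ = 0.22794235; term = 0.22794235²·(1 − 0.08235623)·530.2/590 = 0.042846156.
18–34: Wₕ = 0.17722486; term = 0.17722486²·(1 − 0.04147217)·243.1/231 = 0.031683049.
Sum = 0.19958207.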